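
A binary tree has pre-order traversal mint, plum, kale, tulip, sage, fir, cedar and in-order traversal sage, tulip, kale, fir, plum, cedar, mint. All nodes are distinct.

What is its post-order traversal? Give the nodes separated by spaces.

The first element of pre-order is the root; it splits in-order into left and right subtrees.
Root mint: left subtree has 6 nodes {sage, tulip, kale, fir, plum, cedar}, right has 0 { }.
  Root plum: left subtree has 4 nodes {sage, tulip, kale, fir}, right has 1 {cedar}.
    Root kale: left subtree has 2 nodes {sage, tulip}, right has 1 {fir}.
      Root tulip: left subtree has 1 node {sage}, right has 0 { }.

sage tulip fir kale cedar plum mint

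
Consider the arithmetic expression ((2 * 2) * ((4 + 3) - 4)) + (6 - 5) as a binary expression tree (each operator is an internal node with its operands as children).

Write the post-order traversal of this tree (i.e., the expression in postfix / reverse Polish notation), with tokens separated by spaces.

2 2 * 4 3 + 4 - * 6 5 - +

Post-order on an expression tree gives postfix notation: for each operator, emit left operand, right operand, then the operator.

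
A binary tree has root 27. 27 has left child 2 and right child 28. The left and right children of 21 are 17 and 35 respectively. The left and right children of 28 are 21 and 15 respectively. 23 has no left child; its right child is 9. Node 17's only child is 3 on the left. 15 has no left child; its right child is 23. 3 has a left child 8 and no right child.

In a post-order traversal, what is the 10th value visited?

Post-order visits the left subtree, then the right subtree, then the node.
At 27: go left to 2.
  2 is a leaf — visit 2.
At 27: go right to 28.
  At 28: go left to 21.
    At 21: go left to 17.
      At 17: go left to 3.
        At 3: go left to 8.
          8 is a leaf — visit 8.
        At 3: no right child.
        Visit 3.
      At 17: no right child.
      Visit 17.
    At 21: go right to 35.
      35 is a leaf — visit 35.
    Visit 21.
  At 28: go right to 15.
    At 15: no left child.
    At 15: go right to 23.
      At 23: no left child.
      At 23: go right to 9.
        9 is a leaf — visit 9.
      Visit 23.
    Visit 15.
  Visit 28.
Visit 27.
Full post-order sequence: 2, 8, 3, 17, 35, 21, 9, 23, 15, 28, 27.

28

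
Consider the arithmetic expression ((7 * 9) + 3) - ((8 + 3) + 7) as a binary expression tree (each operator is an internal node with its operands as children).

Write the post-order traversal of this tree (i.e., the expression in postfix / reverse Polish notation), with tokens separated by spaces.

Post-order on an expression tree gives postfix notation: for each operator, emit left operand, right operand, then the operator.

7 9 * 3 + 8 3 + 7 + -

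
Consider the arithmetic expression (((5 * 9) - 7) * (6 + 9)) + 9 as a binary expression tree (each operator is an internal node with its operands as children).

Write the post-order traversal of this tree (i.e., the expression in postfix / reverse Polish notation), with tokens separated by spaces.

Post-order on an expression tree gives postfix notation: for each operator, emit left operand, right operand, then the operator.

5 9 * 7 - 6 9 + * 9 +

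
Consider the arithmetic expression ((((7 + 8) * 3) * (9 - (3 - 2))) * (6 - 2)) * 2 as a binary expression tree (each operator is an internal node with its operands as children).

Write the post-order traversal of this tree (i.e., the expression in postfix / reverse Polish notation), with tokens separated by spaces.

7 8 + 3 * 9 3 2 - - * 6 2 - * 2 *

Post-order on an expression tree gives postfix notation: for each operator, emit left operand, right operand, then the operator.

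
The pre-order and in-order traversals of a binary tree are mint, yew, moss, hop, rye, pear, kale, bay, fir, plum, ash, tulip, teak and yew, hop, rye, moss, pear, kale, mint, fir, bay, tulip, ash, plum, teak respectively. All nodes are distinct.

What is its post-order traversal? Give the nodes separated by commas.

rye, hop, kale, pear, moss, yew, fir, tulip, ash, teak, plum, bay, mint

The first element of pre-order is the root; it splits in-order into left and right subtrees.
Root mint: left subtree has 6 nodes {yew, hop, rye, moss, pear, kale}, right has 6 {fir, bay, tulip, ash, plum, teak}.
  Root yew: left subtree has 0 nodes { }, right has 5 {hop, rye, moss, pear, kale}.
    Root moss: left subtree has 2 nodes {hop, rye}, right has 2 {pear, kale}.
      Root hop: left subtree has 0 nodes { }, right has 1 {rye}.
      Root pear: left subtree has 0 nodes { }, right has 1 {kale}.
  Root bay: left subtree has 1 node {fir}, right has 4 {tulip, ash, plum, teak}.
    Root plum: left subtree has 2 nodes {tulip, ash}, right has 1 {teak}.
      Root ash: left subtree has 1 node {tulip}, right has 0 { }.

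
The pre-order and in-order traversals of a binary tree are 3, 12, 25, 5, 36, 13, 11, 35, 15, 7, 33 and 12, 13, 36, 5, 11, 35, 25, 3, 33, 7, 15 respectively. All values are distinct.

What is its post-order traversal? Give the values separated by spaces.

The first element of pre-order is the root; it splits in-order into left and right subtrees.
Root 3: left subtree has 7 nodes {12, 13, 36, 5, 11, 35, 25}, right has 3 {33, 7, 15}.
  Root 12: left subtree has 0 nodes { }, right has 6 {13, 36, 5, 11, 35, 25}.
    Root 25: left subtree has 5 nodes {13, 36, 5, 11, 35}, right has 0 { }.
      Root 5: left subtree has 2 nodes {13, 36}, right has 2 {11, 35}.
        Root 36: left subtree has 1 node {13}, right has 0 { }.
        Root 11: left subtree has 0 nodes { }, right has 1 {35}.
  Root 15: left subtree has 2 nodes {33, 7}, right has 0 { }.
    Root 7: left subtree has 1 node {33}, right has 0 { }.

13 36 35 11 5 25 12 33 7 15 3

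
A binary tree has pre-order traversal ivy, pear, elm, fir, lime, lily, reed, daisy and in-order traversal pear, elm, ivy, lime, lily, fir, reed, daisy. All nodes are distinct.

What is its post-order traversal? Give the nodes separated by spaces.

elm pear lily lime daisy reed fir ivy

The first element of pre-order is the root; it splits in-order into left and right subtrees.
Root ivy: left subtree has 2 nodes {pear, elm}, right has 5 {lime, lily, fir, reed, daisy}.
  Root pear: left subtree has 0 nodes { }, right has 1 {elm}.
  Root fir: left subtree has 2 nodes {lime, lily}, right has 2 {reed, daisy}.
    Root lime: left subtree has 0 nodes { }, right has 1 {lily}.
    Root reed: left subtree has 0 nodes { }, right has 1 {daisy}.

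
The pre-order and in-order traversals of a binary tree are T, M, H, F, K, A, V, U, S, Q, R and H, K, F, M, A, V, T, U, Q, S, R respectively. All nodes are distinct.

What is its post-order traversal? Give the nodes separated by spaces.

K F H V A M Q R S U T

The first element of pre-order is the root; it splits in-order into left and right subtrees.
Root T: left subtree has 6 nodes {H, K, F, M, A, V}, right has 4 {U, Q, S, R}.
  Root M: left subtree has 3 nodes {H, K, F}, right has 2 {A, V}.
    Root H: left subtree has 0 nodes { }, right has 2 {K, F}.
      Root F: left subtree has 1 node {K}, right has 0 { }.
    Root A: left subtree has 0 nodes { }, right has 1 {V}.
  Root U: left subtree has 0 nodes { }, right has 3 {Q, S, R}.
    Root S: left subtree has 1 node {Q}, right has 1 {R}.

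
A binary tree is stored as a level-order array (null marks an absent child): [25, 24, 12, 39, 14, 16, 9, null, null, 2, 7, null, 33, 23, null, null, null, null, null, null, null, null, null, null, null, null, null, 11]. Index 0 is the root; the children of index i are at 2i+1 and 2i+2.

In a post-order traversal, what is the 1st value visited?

39

Post-order visits the left subtree, then the right subtree, then the node.
At 25: go left to 24.
  At 24: go left to 39.
    39 is a leaf — visit 39.
  At 24: go right to 14.
    At 14: go left to 2.
      2 is a leaf — visit 2.
    At 14: go right to 7.
      7 is a leaf — visit 7.
    Visit 14.
  Visit 24.
At 25: go right to 12.
  At 12: go left to 16.
    At 16: no left child.
    At 16: go right to 33.
      33 is a leaf — visit 33.
    Visit 16.
  At 12: go right to 9.
    At 9: go left to 23.
      At 23: go left to 11.
        11 is a leaf — visit 11.
      At 23: no right child.
      Visit 23.
    At 9: no right child.
    Visit 9.
  Visit 12.
Visit 25.
Full post-order sequence: 39, 2, 7, 14, 24, 33, 16, 11, 23, 9, 12, 25.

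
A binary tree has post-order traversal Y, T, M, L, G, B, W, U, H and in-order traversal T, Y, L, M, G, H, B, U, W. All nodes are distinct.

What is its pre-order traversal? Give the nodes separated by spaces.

H G L T Y M U B W

The last element of post-order is the root; it splits in-order into left and right subtrees.
Root H: left subtree has 5 nodes {T, Y, L, M, G}, right has 3 {B, U, W}.
  Root G: left subtree has 4 nodes {T, Y, L, M}, right has 0 { }.
    Root L: left subtree has 2 nodes {T, Y}, right has 1 {M}.
      Root T: left subtree has 0 nodes { }, right has 1 {Y}.
  Root U: left subtree has 1 node {B}, right has 1 {W}.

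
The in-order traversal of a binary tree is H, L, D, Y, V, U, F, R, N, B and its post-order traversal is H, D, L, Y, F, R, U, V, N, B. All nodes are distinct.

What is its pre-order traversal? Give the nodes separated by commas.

B, N, V, Y, L, H, D, U, R, F

The last element of post-order is the root; it splits in-order into left and right subtrees.
Root B: left subtree has 9 nodes {H, L, D, Y, V, U, F, R, N}, right has 0 { }.
  Root N: left subtree has 8 nodes {H, L, D, Y, V, U, F, R}, right has 0 { }.
    Root V: left subtree has 4 nodes {H, L, D, Y}, right has 3 {U, F, R}.
      Root Y: left subtree has 3 nodes {H, L, D}, right has 0 { }.
        Root L: left subtree has 1 node {H}, right has 1 {D}.
      Root U: left subtree has 0 nodes { }, right has 2 {F, R}.
        Root R: left subtree has 1 node {F}, right has 0 { }.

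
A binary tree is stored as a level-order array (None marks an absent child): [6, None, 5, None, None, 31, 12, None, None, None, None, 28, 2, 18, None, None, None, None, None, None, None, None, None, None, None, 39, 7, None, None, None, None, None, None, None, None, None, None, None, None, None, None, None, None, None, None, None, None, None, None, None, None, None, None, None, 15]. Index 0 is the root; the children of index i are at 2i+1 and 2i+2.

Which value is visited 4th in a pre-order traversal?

Pre-order visits the node, then its left subtree, then its right subtree.
Visit 6.
At 6: no left child.
At 6: go right to 5.
  Visit 5.
  At 5: go left to 31.
    Visit 31.
    At 31: go left to 28.
      28 is a leaf — visit 28.
    At 31: go right to 2.
      Visit 2.
      At 2: go left to 39.
        39 is a leaf — visit 39.
      At 2: go right to 7.
        Visit 7.
        At 7: no left child.
        At 7: go right to 15.
          15 is a leaf — visit 15.
  At 5: go right to 12.
    Visit 12.
    At 12: go left to 18.
      18 is a leaf — visit 18.
    At 12: no right child.
Full pre-order sequence: 6, 5, 31, 28, 2, 39, 7, 15, 12, 18.

28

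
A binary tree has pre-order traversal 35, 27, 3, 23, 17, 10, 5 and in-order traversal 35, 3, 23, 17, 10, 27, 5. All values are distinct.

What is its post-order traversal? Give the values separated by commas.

The first element of pre-order is the root; it splits in-order into left and right subtrees.
Root 35: left subtree has 0 nodes { }, right has 6 {3, 23, 17, 10, 27, 5}.
  Root 27: left subtree has 4 nodes {3, 23, 17, 10}, right has 1 {5}.
    Root 3: left subtree has 0 nodes { }, right has 3 {23, 17, 10}.
      Root 23: left subtree has 0 nodes { }, right has 2 {17, 10}.
        Root 17: left subtree has 0 nodes { }, right has 1 {10}.

10, 17, 23, 3, 5, 27, 35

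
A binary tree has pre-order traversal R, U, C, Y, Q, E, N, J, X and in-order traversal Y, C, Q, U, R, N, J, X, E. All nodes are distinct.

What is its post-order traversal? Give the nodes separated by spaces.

The first element of pre-order is the root; it splits in-order into left and right subtrees.
Root R: left subtree has 4 nodes {Y, C, Q, U}, right has 4 {N, J, X, E}.
  Root U: left subtree has 3 nodes {Y, C, Q}, right has 0 { }.
    Root C: left subtree has 1 node {Y}, right has 1 {Q}.
  Root E: left subtree has 3 nodes {N, J, X}, right has 0 { }.
    Root N: left subtree has 0 nodes { }, right has 2 {J, X}.
      Root J: left subtree has 0 nodes { }, right has 1 {X}.

Y Q C U X J N E R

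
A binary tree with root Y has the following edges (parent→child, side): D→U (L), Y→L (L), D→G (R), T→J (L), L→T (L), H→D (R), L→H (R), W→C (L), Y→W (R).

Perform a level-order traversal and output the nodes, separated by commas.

Level-order visits nodes level by level from the root, left to right within each level.
Level 0: Y
Level 1: L, W
Level 2: T, H, C
Level 3: J, D
Level 4: U, G

Y, L, W, T, H, C, J, D, U, G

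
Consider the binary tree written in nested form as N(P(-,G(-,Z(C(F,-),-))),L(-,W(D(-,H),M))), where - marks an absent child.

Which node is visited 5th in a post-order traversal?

Post-order visits the left subtree, then the right subtree, then the node.
At N: go left to P.
  At P: no left child.
  At P: go right to G.
    At G: no left child.
    At G: go right to Z.
      At Z: go left to C.
        At C: go left to F.
          F is a leaf — visit F.
        At C: no right child.
        Visit C.
      At Z: no right child.
      Visit Z.
    Visit G.
  Visit P.
At N: go right to L.
  At L: no left child.
  At L: go right to W.
    At W: go left to D.
      At D: no left child.
      At D: go right to H.
        H is a leaf — visit H.
      Visit D.
    At W: go right to M.
      M is a leaf — visit M.
    Visit W.
  Visit L.
Visit N.
Full post-order sequence: F, C, Z, G, P, H, D, M, W, L, N.

P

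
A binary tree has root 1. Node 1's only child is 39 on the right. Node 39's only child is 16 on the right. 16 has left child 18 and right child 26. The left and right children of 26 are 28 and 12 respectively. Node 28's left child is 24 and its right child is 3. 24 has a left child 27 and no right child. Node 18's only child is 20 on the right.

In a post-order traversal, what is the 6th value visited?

Post-order visits the left subtree, then the right subtree, then the node.
At 1: no left child.
At 1: go right to 39.
  At 39: no left child.
  At 39: go right to 16.
    At 16: go left to 18.
      At 18: no left child.
      At 18: go right to 20.
        20 is a leaf — visit 20.
      Visit 18.
    At 16: go right to 26.
      At 26: go left to 28.
        At 28: go left to 24.
          At 24: go left to 27.
            27 is a leaf — visit 27.
          At 24: no right child.
          Visit 24.
        At 28: go right to 3.
          3 is a leaf — visit 3.
        Visit 28.
      At 26: go right to 12.
        12 is a leaf — visit 12.
      Visit 26.
    Visit 16.
  Visit 39.
Visit 1.
Full post-order sequence: 20, 18, 27, 24, 3, 28, 12, 26, 16, 39, 1.

28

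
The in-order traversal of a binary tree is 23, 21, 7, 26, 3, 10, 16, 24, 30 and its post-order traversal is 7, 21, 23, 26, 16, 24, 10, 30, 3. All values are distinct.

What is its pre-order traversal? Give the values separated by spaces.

3 26 23 21 7 30 10 24 16

The last element of post-order is the root; it splits in-order into left and right subtrees.
Root 3: left subtree has 4 nodes {23, 21, 7, 26}, right has 4 {10, 16, 24, 30}.
  Root 26: left subtree has 3 nodes {23, 21, 7}, right has 0 { }.
    Root 23: left subtree has 0 nodes { }, right has 2 {21, 7}.
      Root 21: left subtree has 0 nodes { }, right has 1 {7}.
  Root 30: left subtree has 3 nodes {10, 16, 24}, right has 0 { }.
    Root 10: left subtree has 0 nodes { }, right has 2 {16, 24}.
      Root 24: left subtree has 1 node {16}, right has 0 { }.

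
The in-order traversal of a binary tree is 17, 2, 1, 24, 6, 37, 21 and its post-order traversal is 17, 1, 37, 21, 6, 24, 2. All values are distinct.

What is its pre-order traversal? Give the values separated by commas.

The last element of post-order is the root; it splits in-order into left and right subtrees.
Root 2: left subtree has 1 node {17}, right has 5 {1, 24, 6, 37, 21}.
  Root 24: left subtree has 1 node {1}, right has 3 {6, 37, 21}.
    Root 6: left subtree has 0 nodes { }, right has 2 {37, 21}.
      Root 21: left subtree has 1 node {37}, right has 0 { }.

2, 17, 24, 1, 6, 21, 37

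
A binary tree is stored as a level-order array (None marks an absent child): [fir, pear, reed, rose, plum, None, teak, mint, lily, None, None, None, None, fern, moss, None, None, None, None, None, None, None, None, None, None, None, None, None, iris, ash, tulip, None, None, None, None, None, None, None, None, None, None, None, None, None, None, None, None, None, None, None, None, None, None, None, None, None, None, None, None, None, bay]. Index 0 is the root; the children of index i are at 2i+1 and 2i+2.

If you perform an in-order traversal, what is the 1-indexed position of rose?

In-order visits the left subtree, then the node, then the right subtree.
At fir: go left to pear.
  At pear: go left to rose.
    At rose: go left to mint.
      mint is a leaf — visit mint.
    Visit rose.
    At rose: go right to lily.
      lily is a leaf — visit lily.
  Visit pear.
  At pear: go right to plum.
    plum is a leaf — visit plum.
Visit fir.
At fir: go right to reed.
  At reed: no left child.
  Visit reed.
  At reed: go right to teak.
    At teak: go left to fern.
      At fern: no left child.
      Visit fern.
      At fern: go right to iris.
        iris is a leaf — visit iris.
    Visit teak.
    At teak: go right to moss.
      At moss: go left to ash.
        At ash: no left child.
        Visit ash.
        At ash: go right to bay.
          bay is a leaf — visit bay.
      Visit moss.
      At moss: go right to tulip.
        tulip is a leaf — visit tulip.
Full in-order sequence: mint, rose, lily, pear, plum, fir, reed, fern, iris, teak, ash, bay, moss, tulip.

2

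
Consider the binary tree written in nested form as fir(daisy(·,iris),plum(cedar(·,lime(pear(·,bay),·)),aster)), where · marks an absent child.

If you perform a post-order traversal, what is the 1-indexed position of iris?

Post-order visits the left subtree, then the right subtree, then the node.
At fir: go left to daisy.
  At daisy: no left child.
  At daisy: go right to iris.
    iris is a leaf — visit iris.
  Visit daisy.
At fir: go right to plum.
  At plum: go left to cedar.
    At cedar: no left child.
    At cedar: go right to lime.
      At lime: go left to pear.
        At pear: no left child.
        At pear: go right to bay.
          bay is a leaf — visit bay.
        Visit pear.
      At lime: no right child.
      Visit lime.
    Visit cedar.
  At plum: go right to aster.
    aster is a leaf — visit aster.
  Visit plum.
Visit fir.
Full post-order sequence: iris, daisy, bay, pear, lime, cedar, aster, plum, fir.

1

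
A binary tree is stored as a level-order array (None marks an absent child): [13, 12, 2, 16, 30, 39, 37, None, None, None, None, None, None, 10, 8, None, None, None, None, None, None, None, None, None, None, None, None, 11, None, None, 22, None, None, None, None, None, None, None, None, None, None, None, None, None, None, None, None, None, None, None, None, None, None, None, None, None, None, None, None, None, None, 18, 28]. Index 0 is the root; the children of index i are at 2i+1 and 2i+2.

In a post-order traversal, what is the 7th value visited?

Post-order visits the left subtree, then the right subtree, then the node.
At 13: go left to 12.
  At 12: go left to 16.
    16 is a leaf — visit 16.
  At 12: go right to 30.
    30 is a leaf — visit 30.
  Visit 12.
At 13: go right to 2.
  At 2: go left to 39.
    39 is a leaf — visit 39.
  At 2: go right to 37.
    At 37: go left to 10.
      At 10: go left to 11.
        11 is a leaf — visit 11.
      At 10: no right child.
      Visit 10.
    At 37: go right to 8.
      At 8: no left child.
      At 8: go right to 22.
        At 22: go left to 18.
          18 is a leaf — visit 18.
        At 22: go right to 28.
          28 is a leaf — visit 28.
        Visit 22.
      Visit 8.
    Visit 37.
  Visit 2.
Visit 13.
Full post-order sequence: 16, 30, 12, 39, 11, 10, 18, 28, 22, 8, 37, 2, 13.

18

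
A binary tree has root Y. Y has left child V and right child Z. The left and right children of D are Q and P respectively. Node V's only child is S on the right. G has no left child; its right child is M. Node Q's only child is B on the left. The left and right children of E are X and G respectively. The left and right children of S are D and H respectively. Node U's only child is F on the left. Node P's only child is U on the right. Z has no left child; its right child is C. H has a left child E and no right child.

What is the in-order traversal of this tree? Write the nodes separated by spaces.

In-order visits the left subtree, then the node, then the right subtree.
At Y: go left to V.
  At V: no left child.
  Visit V.
  At V: go right to S.
    At S: go left to D.
      At D: go left to Q.
        At Q: go left to B.
          B is a leaf — visit B.
        Visit Q.
        At Q: no right child.
      Visit D.
      At D: go right to P.
        At P: no left child.
        Visit P.
        At P: go right to U.
          At U: go left to F.
            F is a leaf — visit F.
          Visit U.
          At U: no right child.
    Visit S.
    At S: go right to H.
      At H: go left to E.
        At E: go left to X.
          X is a leaf — visit X.
        Visit E.
        At E: go right to G.
          At G: no left child.
          Visit G.
          At G: go right to M.
            M is a leaf — visit M.
      Visit H.
      At H: no right child.
Visit Y.
At Y: go right to Z.
  At Z: no left child.
  Visit Z.
  At Z: go right to C.
    C is a leaf — visit C.

V B Q D P F U S X E G M H Y Z C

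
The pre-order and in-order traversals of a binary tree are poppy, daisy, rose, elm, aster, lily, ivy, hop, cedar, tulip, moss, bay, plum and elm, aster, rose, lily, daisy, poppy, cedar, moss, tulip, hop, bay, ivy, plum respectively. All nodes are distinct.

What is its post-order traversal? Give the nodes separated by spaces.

The first element of pre-order is the root; it splits in-order into left and right subtrees.
Root poppy: left subtree has 5 nodes {elm, aster, rose, lily, daisy}, right has 7 {cedar, moss, tulip, hop, bay, ivy, plum}.
  Root daisy: left subtree has 4 nodes {elm, aster, rose, lily}, right has 0 { }.
    Root rose: left subtree has 2 nodes {elm, aster}, right has 1 {lily}.
      Root elm: left subtree has 0 nodes { }, right has 1 {aster}.
  Root ivy: left subtree has 5 nodes {cedar, moss, tulip, hop, bay}, right has 1 {plum}.
    Root hop: left subtree has 3 nodes {cedar, moss, tulip}, right has 1 {bay}.
      Root cedar: left subtree has 0 nodes { }, right has 2 {moss, tulip}.
        Root tulip: left subtree has 1 node {moss}, right has 0 { }.

aster elm lily rose daisy moss tulip cedar bay hop plum ivy poppy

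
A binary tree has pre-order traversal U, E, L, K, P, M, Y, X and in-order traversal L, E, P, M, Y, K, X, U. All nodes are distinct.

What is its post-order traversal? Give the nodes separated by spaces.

The first element of pre-order is the root; it splits in-order into left and right subtrees.
Root U: left subtree has 7 nodes {L, E, P, M, Y, K, X}, right has 0 { }.
  Root E: left subtree has 1 node {L}, right has 5 {P, M, Y, K, X}.
    Root K: left subtree has 3 nodes {P, M, Y}, right has 1 {X}.
      Root P: left subtree has 0 nodes { }, right has 2 {M, Y}.
        Root M: left subtree has 0 nodes { }, right has 1 {Y}.

L Y M P X K E U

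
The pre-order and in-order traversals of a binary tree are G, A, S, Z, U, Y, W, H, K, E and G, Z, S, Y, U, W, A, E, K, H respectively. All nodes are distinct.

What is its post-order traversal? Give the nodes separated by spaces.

The first element of pre-order is the root; it splits in-order into left and right subtrees.
Root G: left subtree has 0 nodes { }, right has 9 {Z, S, Y, U, W, A, E, K, H}.
  Root A: left subtree has 5 nodes {Z, S, Y, U, W}, right has 3 {E, K, H}.
    Root S: left subtree has 1 node {Z}, right has 3 {Y, U, W}.
      Root U: left subtree has 1 node {Y}, right has 1 {W}.
    Root H: left subtree has 2 nodes {E, K}, right has 0 { }.
      Root K: left subtree has 1 node {E}, right has 0 { }.

Z Y W U S E K H A G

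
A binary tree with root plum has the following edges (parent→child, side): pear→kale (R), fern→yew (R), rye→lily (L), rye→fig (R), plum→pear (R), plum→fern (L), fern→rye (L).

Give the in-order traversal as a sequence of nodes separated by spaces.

In-order visits the left subtree, then the node, then the right subtree.
At plum: go left to fern.
  At fern: go left to rye.
    At rye: go left to lily.
      lily is a leaf — visit lily.
    Visit rye.
    At rye: go right to fig.
      fig is a leaf — visit fig.
  Visit fern.
  At fern: go right to yew.
    yew is a leaf — visit yew.
Visit plum.
At plum: go right to pear.
  At pear: no left child.
  Visit pear.
  At pear: go right to kale.
    kale is a leaf — visit kale.

lily rye fig fern yew plum pear kale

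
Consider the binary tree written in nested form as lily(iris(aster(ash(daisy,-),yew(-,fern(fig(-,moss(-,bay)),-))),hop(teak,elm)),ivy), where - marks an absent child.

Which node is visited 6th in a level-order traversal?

ash

Level-order visits nodes level by level from the root, left to right within each level.
Level 0: lily
Level 1: iris, ivy
Level 2: aster, hop
Level 3: ash, yew, teak, elm
Level 4: daisy, fern
Level 5: fig
Level 6: moss
Level 7: bay
Full level-order sequence: lily, iris, ivy, aster, hop, ash, yew, teak, elm, daisy, fern, fig, moss, bay.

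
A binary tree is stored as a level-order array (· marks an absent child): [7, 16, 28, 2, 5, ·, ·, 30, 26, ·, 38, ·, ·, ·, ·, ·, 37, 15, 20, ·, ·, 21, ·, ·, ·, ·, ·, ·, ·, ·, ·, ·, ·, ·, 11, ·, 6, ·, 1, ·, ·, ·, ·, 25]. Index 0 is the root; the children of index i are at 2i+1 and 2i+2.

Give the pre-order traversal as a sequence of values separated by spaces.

7 16 2 30 37 11 26 15 6 20 1 5 38 21 25 28

Pre-order visits the node, then its left subtree, then its right subtree.
Visit 7.
At 7: go left to 16.
  Visit 16.
  At 16: go left to 2.
    Visit 2.
    At 2: go left to 30.
      Visit 30.
      At 30: no left child.
      At 30: go right to 37.
        Visit 37.
        At 37: no left child.
        At 37: go right to 11.
          11 is a leaf — visit 11.
    At 2: go right to 26.
      Visit 26.
      At 26: go left to 15.
        Visit 15.
        At 15: no left child.
        At 15: go right to 6.
          6 is a leaf — visit 6.
      At 26: go right to 20.
        Visit 20.
        At 20: no left child.
        At 20: go right to 1.
          1 is a leaf — visit 1.
  At 16: go right to 5.
    Visit 5.
    At 5: no left child.
    At 5: go right to 38.
      Visit 38.
      At 38: go left to 21.
        Visit 21.
        At 21: go left to 25.
          25 is a leaf — visit 25.
        At 21: no right child.
      At 38: no right child.
At 7: go right to 28.
  28 is a leaf — visit 28.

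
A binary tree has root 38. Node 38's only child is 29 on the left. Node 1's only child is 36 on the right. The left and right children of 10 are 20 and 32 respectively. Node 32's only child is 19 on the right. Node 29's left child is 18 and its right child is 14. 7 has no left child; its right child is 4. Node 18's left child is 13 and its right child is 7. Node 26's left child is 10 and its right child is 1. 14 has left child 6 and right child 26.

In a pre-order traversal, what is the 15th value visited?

36

Pre-order visits the node, then its left subtree, then its right subtree.
Visit 38.
At 38: go left to 29.
  Visit 29.
  At 29: go left to 18.
    Visit 18.
    At 18: go left to 13.
      13 is a leaf — visit 13.
    At 18: go right to 7.
      Visit 7.
      At 7: no left child.
      At 7: go right to 4.
        4 is a leaf — visit 4.
  At 29: go right to 14.
    Visit 14.
    At 14: go left to 6.
      6 is a leaf — visit 6.
    At 14: go right to 26.
      Visit 26.
      At 26: go left to 10.
        Visit 10.
        At 10: go left to 20.
          20 is a leaf — visit 20.
        At 10: go right to 32.
          Visit 32.
          At 32: no left child.
          At 32: go right to 19.
            19 is a leaf — visit 19.
      At 26: go right to 1.
        Visit 1.
        At 1: no left child.
        At 1: go right to 36.
          36 is a leaf — visit 36.
At 38: no right child.
Full pre-order sequence: 38, 29, 18, 13, 7, 4, 14, 6, 26, 10, 20, 32, 19, 1, 36.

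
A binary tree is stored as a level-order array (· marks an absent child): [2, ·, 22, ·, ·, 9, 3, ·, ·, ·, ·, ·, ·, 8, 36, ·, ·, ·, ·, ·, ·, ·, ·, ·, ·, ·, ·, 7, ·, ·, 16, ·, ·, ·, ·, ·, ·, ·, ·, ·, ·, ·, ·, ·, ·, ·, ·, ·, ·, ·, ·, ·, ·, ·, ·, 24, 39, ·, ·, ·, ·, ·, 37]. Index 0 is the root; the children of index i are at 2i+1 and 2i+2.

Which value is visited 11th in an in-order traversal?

37

In-order visits the left subtree, then the node, then the right subtree.
At 2: no left child.
Visit 2.
At 2: go right to 22.
  At 22: go left to 9.
    9 is a leaf — visit 9.
  Visit 22.
  At 22: go right to 3.
    At 3: go left to 8.
      At 8: go left to 7.
        At 7: go left to 24.
          24 is a leaf — visit 24.
        Visit 7.
        At 7: go right to 39.
          39 is a leaf — visit 39.
      Visit 8.
      At 8: no right child.
    Visit 3.
    At 3: go right to 36.
      At 36: no left child.
      Visit 36.
      At 36: go right to 16.
        At 16: no left child.
        Visit 16.
        At 16: go right to 37.
          37 is a leaf — visit 37.
Full in-order sequence: 2, 9, 22, 24, 7, 39, 8, 3, 36, 16, 37.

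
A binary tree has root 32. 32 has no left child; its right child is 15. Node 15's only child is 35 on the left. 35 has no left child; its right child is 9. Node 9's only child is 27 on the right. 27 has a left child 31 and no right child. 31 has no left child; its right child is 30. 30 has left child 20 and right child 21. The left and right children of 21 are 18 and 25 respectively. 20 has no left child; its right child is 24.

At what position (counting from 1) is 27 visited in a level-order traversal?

Level-order visits nodes level by level from the root, left to right within each level.
Level 0: 32
Level 1: 15
Level 2: 35
Level 3: 9
Level 4: 27
Level 5: 31
Level 6: 30
Level 7: 20, 21
Level 8: 24, 18, 25
Full level-order sequence: 32, 15, 35, 9, 27, 31, 30, 20, 21, 24, 18, 25.

5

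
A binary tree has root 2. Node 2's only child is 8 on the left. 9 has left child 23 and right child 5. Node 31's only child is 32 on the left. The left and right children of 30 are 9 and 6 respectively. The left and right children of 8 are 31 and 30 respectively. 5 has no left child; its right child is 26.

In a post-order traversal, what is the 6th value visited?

9

Post-order visits the left subtree, then the right subtree, then the node.
At 2: go left to 8.
  At 8: go left to 31.
    At 31: go left to 32.
      32 is a leaf — visit 32.
    At 31: no right child.
    Visit 31.
  At 8: go right to 30.
    At 30: go left to 9.
      At 9: go left to 23.
        23 is a leaf — visit 23.
      At 9: go right to 5.
        At 5: no left child.
        At 5: go right to 26.
          26 is a leaf — visit 26.
        Visit 5.
      Visit 9.
    At 30: go right to 6.
      6 is a leaf — visit 6.
    Visit 30.
  Visit 8.
At 2: no right child.
Visit 2.
Full post-order sequence: 32, 31, 23, 26, 5, 9, 6, 30, 8, 2.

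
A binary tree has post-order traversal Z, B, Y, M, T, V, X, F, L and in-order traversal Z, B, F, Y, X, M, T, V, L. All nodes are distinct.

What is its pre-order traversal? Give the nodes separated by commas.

L, F, B, Z, X, Y, V, T, M

The last element of post-order is the root; it splits in-order into left and right subtrees.
Root L: left subtree has 8 nodes {Z, B, F, Y, X, M, T, V}, right has 0 { }.
  Root F: left subtree has 2 nodes {Z, B}, right has 5 {Y, X, M, T, V}.
    Root B: left subtree has 1 node {Z}, right has 0 { }.
    Root X: left subtree has 1 node {Y}, right has 3 {M, T, V}.
      Root V: left subtree has 2 nodes {M, T}, right has 0 { }.
        Root T: left subtree has 1 node {M}, right has 0 { }.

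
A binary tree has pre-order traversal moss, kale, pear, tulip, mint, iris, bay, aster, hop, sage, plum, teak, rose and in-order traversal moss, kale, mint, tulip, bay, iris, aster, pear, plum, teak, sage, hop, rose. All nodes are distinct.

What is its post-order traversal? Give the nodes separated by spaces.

The first element of pre-order is the root; it splits in-order into left and right subtrees.
Root moss: left subtree has 0 nodes { }, right has 12 {kale, mint, tulip, bay, iris, aster, pear, plum, teak, sage, hop, rose}.
  Root kale: left subtree has 0 nodes { }, right has 11 {mint, tulip, bay, iris, aster, pear, plum, teak, sage, hop, rose}.
    Root pear: left subtree has 5 nodes {mint, tulip, bay, iris, aster}, right has 5 {plum, teak, sage, hop, rose}.
      Root tulip: left subtree has 1 node {mint}, right has 3 {bay, iris, aster}.
        Root iris: left subtree has 1 node {bay}, right has 1 {aster}.
      Root hop: left subtree has 3 nodes {plum, teak, sage}, right has 1 {rose}.
        Root sage: left subtree has 2 nodes {plum, teak}, right has 0 { }.
          Root plum: left subtree has 0 nodes { }, right has 1 {teak}.

mint bay aster iris tulip teak plum sage rose hop pear kale moss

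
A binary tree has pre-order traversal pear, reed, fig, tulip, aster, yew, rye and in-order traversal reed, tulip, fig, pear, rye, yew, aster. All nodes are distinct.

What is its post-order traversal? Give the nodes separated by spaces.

tulip fig reed rye yew aster pear

The first element of pre-order is the root; it splits in-order into left and right subtrees.
Root pear: left subtree has 3 nodes {reed, tulip, fig}, right has 3 {rye, yew, aster}.
  Root reed: left subtree has 0 nodes { }, right has 2 {tulip, fig}.
    Root fig: left subtree has 1 node {tulip}, right has 0 { }.
  Root aster: left subtree has 2 nodes {rye, yew}, right has 0 { }.
    Root yew: left subtree has 1 node {rye}, right has 0 { }.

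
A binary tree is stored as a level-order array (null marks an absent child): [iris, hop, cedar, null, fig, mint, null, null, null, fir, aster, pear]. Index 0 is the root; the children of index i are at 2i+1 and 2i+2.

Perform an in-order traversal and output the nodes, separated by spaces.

In-order visits the left subtree, then the node, then the right subtree.
At iris: go left to hop.
  At hop: no left child.
  Visit hop.
  At hop: go right to fig.
    At fig: go left to fir.
      fir is a leaf — visit fir.
    Visit fig.
    At fig: go right to aster.
      aster is a leaf — visit aster.
Visit iris.
At iris: go right to cedar.
  At cedar: go left to mint.
    At mint: go left to pear.
      pear is a leaf — visit pear.
    Visit mint.
    At mint: no right child.
  Visit cedar.
  At cedar: no right child.

hop fir fig aster iris pear mint cedar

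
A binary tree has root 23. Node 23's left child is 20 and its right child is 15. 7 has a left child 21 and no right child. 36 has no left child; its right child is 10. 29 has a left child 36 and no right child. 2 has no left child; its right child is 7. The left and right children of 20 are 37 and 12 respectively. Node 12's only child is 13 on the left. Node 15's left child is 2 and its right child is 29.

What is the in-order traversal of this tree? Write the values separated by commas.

37, 20, 13, 12, 23, 2, 21, 7, 15, 36, 10, 29

In-order visits the left subtree, then the node, then the right subtree.
At 23: go left to 20.
  At 20: go left to 37.
    37 is a leaf — visit 37.
  Visit 20.
  At 20: go right to 12.
    At 12: go left to 13.
      13 is a leaf — visit 13.
    Visit 12.
    At 12: no right child.
Visit 23.
At 23: go right to 15.
  At 15: go left to 2.
    At 2: no left child.
    Visit 2.
    At 2: go right to 7.
      At 7: go left to 21.
        21 is a leaf — visit 21.
      Visit 7.
      At 7: no right child.
  Visit 15.
  At 15: go right to 29.
    At 29: go left to 36.
      At 36: no left child.
      Visit 36.
      At 36: go right to 10.
        10 is a leaf — visit 10.
    Visit 29.
    At 29: no right child.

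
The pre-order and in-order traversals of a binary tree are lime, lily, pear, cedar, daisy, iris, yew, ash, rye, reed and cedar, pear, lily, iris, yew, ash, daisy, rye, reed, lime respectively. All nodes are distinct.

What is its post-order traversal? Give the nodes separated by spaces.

The first element of pre-order is the root; it splits in-order into left and right subtrees.
Root lime: left subtree has 9 nodes {cedar, pear, lily, iris, yew, ash, daisy, rye, reed}, right has 0 { }.
  Root lily: left subtree has 2 nodes {cedar, pear}, right has 6 {iris, yew, ash, daisy, rye, reed}.
    Root pear: left subtree has 1 node {cedar}, right has 0 { }.
    Root daisy: left subtree has 3 nodes {iris, yew, ash}, right has 2 {rye, reed}.
      Root iris: left subtree has 0 nodes { }, right has 2 {yew, ash}.
        Root yew: left subtree has 0 nodes { }, right has 1 {ash}.
      Root rye: left subtree has 0 nodes { }, right has 1 {reed}.

cedar pear ash yew iris reed rye daisy lily lime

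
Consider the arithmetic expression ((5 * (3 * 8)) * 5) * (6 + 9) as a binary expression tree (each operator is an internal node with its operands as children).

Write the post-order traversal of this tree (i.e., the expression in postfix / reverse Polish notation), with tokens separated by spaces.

5 3 8 * * 5 * 6 9 + *

Post-order on an expression tree gives postfix notation: for each operator, emit left operand, right operand, then the operator.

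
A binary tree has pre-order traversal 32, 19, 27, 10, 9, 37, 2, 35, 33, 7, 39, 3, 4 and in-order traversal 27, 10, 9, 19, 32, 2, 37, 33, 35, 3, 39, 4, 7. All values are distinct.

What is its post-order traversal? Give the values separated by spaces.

The first element of pre-order is the root; it splits in-order into left and right subtrees.
Root 32: left subtree has 4 nodes {27, 10, 9, 19}, right has 8 {2, 37, 33, 35, 3, 39, 4, 7}.
  Root 19: left subtree has 3 nodes {27, 10, 9}, right has 0 { }.
    Root 27: left subtree has 0 nodes { }, right has 2 {10, 9}.
      Root 10: left subtree has 0 nodes { }, right has 1 {9}.
  Root 37: left subtree has 1 node {2}, right has 6 {33, 35, 3, 39, 4, 7}.
    Root 35: left subtree has 1 node {33}, right has 4 {3, 39, 4, 7}.
      Root 7: left subtree has 3 nodes {3, 39, 4}, right has 0 { }.
        Root 39: left subtree has 1 node {3}, right has 1 {4}.

9 10 27 19 2 33 3 4 39 7 35 37 32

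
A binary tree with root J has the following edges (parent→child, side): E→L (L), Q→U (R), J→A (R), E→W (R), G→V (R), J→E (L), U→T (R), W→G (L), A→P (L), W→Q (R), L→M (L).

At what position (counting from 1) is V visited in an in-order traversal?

In-order visits the left subtree, then the node, then the right subtree.
At J: go left to E.
  At E: go left to L.
    At L: go left to M.
      M is a leaf — visit M.
    Visit L.
    At L: no right child.
  Visit E.
  At E: go right to W.
    At W: go left to G.
      At G: no left child.
      Visit G.
      At G: go right to V.
        V is a leaf — visit V.
    Visit W.
    At W: go right to Q.
      At Q: no left child.
      Visit Q.
      At Q: go right to U.
        At U: no left child.
        Visit U.
        At U: go right to T.
          T is a leaf — visit T.
Visit J.
At J: go right to A.
  At A: go left to P.
    P is a leaf — visit P.
  Visit A.
  At A: no right child.
Full in-order sequence: M, L, E, G, V, W, Q, U, T, J, P, A.

5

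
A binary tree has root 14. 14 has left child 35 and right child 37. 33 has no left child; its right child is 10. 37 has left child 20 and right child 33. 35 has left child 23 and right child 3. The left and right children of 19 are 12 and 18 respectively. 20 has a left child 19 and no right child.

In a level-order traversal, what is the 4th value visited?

23

Level-order visits nodes level by level from the root, left to right within each level.
Level 0: 14
Level 1: 35, 37
Level 2: 23, 3, 20, 33
Level 3: 19, 10
Level 4: 12, 18
Full level-order sequence: 14, 35, 37, 23, 3, 20, 33, 19, 10, 12, 18.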